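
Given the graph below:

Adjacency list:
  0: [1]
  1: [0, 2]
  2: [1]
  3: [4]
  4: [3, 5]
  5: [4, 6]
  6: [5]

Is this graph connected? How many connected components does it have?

Checking connectivity: the graph has 2 connected component(s).
Components: [[0, 1, 2], [3, 4, 5, 6]]. The graph is NOT connected.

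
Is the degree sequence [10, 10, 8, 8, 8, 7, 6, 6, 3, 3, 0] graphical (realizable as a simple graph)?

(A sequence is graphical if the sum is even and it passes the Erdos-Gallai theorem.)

Sum of degrees = 69. Sum is odd, so the sequence is NOT graphical.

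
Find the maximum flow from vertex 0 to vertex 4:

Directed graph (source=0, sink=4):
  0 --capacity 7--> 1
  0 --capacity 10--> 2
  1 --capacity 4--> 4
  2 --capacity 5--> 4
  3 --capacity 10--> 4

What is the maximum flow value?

Computing max flow:
  Flow on (0->1): 4/7
  Flow on (0->2): 5/10
  Flow on (1->4): 4/4
  Flow on (2->4): 5/5
Maximum flow = 9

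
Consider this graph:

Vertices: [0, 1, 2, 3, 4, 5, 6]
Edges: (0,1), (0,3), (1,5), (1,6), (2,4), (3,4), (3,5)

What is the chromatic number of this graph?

The graph has a maximum clique of size 2 (lower bound on chromatic number).
A valid 2-coloring: {0: 1, 1: 0, 2: 0, 3: 0, 4: 1, 5: 1, 6: 1}.
Chromatic number = 2.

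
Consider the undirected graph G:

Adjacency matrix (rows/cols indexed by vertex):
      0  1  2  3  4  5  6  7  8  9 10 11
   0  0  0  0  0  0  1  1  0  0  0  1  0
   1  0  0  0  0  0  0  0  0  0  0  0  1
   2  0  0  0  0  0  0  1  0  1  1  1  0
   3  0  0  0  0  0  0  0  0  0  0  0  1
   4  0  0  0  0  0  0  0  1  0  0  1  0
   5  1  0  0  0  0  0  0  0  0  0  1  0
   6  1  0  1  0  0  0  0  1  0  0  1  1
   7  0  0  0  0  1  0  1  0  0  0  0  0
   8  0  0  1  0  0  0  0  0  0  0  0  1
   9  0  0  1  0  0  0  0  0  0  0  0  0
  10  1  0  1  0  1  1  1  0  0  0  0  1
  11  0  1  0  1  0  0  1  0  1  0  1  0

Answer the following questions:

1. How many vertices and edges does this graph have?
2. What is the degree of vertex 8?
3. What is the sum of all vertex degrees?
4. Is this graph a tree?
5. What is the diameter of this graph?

Count: 12 vertices, 17 edges.
Vertex 8 has neighbors [2, 11], degree = 2.
Handshaking lemma: 2 * 17 = 34.
A tree on 12 vertices has 11 edges. This graph has 17 edges (6 extra). Not a tree.
Diameter (longest shortest path) = 4.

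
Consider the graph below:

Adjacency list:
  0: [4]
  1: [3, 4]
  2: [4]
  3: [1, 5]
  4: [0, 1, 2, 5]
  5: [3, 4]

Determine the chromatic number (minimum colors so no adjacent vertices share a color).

The graph has a maximum clique of size 2 (lower bound on chromatic number).
A valid 2-coloring: {0: 1, 1: 1, 2: 1, 3: 0, 4: 0, 5: 1}.
Chromatic number = 2.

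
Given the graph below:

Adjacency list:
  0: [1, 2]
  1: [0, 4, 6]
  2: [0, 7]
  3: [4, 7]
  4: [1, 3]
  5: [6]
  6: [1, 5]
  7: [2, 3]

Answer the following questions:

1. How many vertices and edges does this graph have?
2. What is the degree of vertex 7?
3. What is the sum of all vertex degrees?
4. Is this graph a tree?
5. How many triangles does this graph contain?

Count: 8 vertices, 8 edges.
Vertex 7 has neighbors [2, 3], degree = 2.
Handshaking lemma: 2 * 8 = 16.
A tree on 8 vertices has 7 edges. This graph has 8 edges (1 extra). Not a tree.
Number of triangles = 0.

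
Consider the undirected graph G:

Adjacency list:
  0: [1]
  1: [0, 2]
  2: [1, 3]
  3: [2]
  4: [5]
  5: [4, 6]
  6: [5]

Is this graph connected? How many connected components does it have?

Checking connectivity: the graph has 2 connected component(s).
Components: [[0, 1, 2, 3], [4, 5, 6]]. The graph is NOT connected.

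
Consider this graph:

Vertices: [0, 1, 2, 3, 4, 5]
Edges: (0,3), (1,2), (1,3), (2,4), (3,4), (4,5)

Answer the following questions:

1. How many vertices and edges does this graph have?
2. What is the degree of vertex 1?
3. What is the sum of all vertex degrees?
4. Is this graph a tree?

Count: 6 vertices, 6 edges.
Vertex 1 has neighbors [2, 3], degree = 2.
Handshaking lemma: 2 * 6 = 12.
A tree on 6 vertices has 5 edges. This graph has 6 edges (1 extra). Not a tree.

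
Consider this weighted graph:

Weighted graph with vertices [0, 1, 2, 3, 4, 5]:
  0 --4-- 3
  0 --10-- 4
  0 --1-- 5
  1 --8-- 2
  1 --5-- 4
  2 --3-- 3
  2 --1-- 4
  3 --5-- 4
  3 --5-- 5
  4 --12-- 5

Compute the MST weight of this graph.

Applying Kruskal's algorithm (sort edges by weight, add if no cycle):
  Add (0,5) w=1
  Add (2,4) w=1
  Add (2,3) w=3
  Add (0,3) w=4
  Add (1,4) w=5
  Skip (3,5) w=5 (creates cycle)
  Skip (3,4) w=5 (creates cycle)
  Skip (1,2) w=8 (creates cycle)
  Skip (0,4) w=10 (creates cycle)
  Skip (4,5) w=12 (creates cycle)
MST weight = 14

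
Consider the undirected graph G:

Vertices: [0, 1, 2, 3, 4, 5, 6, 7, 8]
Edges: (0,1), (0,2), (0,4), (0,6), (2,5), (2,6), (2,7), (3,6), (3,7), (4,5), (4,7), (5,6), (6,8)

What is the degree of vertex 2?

Vertex 2 has neighbors [0, 5, 6, 7], so deg(2) = 4.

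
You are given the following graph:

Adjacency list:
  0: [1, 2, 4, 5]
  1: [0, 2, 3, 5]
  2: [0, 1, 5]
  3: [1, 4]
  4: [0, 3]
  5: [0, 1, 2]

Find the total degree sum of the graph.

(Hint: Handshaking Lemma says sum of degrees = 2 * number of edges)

Count edges: 9 edges.
By Handshaking Lemma: sum of degrees = 2 * 9 = 18.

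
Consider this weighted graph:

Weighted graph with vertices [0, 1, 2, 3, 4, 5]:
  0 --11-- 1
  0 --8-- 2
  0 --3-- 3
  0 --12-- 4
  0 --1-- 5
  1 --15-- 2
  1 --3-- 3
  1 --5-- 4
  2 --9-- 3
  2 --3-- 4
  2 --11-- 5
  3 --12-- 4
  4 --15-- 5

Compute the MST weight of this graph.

Applying Kruskal's algorithm (sort edges by weight, add if no cycle):
  Add (0,5) w=1
  Add (0,3) w=3
  Add (1,3) w=3
  Add (2,4) w=3
  Add (1,4) w=5
  Skip (0,2) w=8 (creates cycle)
  Skip (2,3) w=9 (creates cycle)
  Skip (0,1) w=11 (creates cycle)
  Skip (2,5) w=11 (creates cycle)
  Skip (0,4) w=12 (creates cycle)
  Skip (3,4) w=12 (creates cycle)
  Skip (1,2) w=15 (creates cycle)
  Skip (4,5) w=15 (creates cycle)
MST weight = 15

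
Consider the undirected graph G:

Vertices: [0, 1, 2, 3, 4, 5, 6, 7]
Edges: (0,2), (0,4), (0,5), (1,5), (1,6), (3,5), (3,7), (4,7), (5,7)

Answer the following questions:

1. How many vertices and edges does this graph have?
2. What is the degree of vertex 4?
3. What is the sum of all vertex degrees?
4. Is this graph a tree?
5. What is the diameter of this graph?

Count: 8 vertices, 9 edges.
Vertex 4 has neighbors [0, 7], degree = 2.
Handshaking lemma: 2 * 9 = 18.
A tree on 8 vertices has 7 edges. This graph has 9 edges (2 extra). Not a tree.
Diameter (longest shortest path) = 4.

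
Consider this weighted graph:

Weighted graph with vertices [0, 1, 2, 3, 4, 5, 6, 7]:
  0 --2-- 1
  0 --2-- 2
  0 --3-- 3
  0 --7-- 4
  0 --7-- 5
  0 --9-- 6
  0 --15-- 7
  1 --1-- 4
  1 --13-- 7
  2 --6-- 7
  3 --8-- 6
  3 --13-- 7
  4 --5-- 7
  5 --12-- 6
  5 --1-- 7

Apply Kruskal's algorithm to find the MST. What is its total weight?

Applying Kruskal's algorithm (sort edges by weight, add if no cycle):
  Add (1,4) w=1
  Add (5,7) w=1
  Add (0,2) w=2
  Add (0,1) w=2
  Add (0,3) w=3
  Add (4,7) w=5
  Skip (2,7) w=6 (creates cycle)
  Skip (0,4) w=7 (creates cycle)
  Skip (0,5) w=7 (creates cycle)
  Add (3,6) w=8
  Skip (0,6) w=9 (creates cycle)
  Skip (5,6) w=12 (creates cycle)
  Skip (1,7) w=13 (creates cycle)
  Skip (3,7) w=13 (creates cycle)
  Skip (0,7) w=15 (creates cycle)
MST weight = 22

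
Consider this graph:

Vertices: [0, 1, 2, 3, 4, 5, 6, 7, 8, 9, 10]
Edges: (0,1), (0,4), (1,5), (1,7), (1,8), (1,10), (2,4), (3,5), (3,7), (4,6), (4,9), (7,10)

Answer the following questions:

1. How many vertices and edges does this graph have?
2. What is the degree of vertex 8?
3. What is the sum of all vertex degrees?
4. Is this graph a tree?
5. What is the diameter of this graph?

Count: 11 vertices, 12 edges.
Vertex 8 has neighbors [1], degree = 1.
Handshaking lemma: 2 * 12 = 24.
A tree on 11 vertices has 10 edges. This graph has 12 edges (2 extra). Not a tree.
Diameter (longest shortest path) = 5.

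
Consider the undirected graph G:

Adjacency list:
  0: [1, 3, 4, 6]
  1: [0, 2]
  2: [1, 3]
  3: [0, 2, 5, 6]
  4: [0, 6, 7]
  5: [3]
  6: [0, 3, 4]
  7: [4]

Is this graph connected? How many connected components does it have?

Checking connectivity: the graph has 1 connected component(s).
All vertices are reachable from each other. The graph IS connected.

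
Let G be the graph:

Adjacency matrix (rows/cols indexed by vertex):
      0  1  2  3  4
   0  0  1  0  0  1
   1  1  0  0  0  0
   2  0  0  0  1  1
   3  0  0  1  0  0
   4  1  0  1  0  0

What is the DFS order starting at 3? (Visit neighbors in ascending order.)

DFS from vertex 3 (neighbors processed in ascending order):
Visit order: 3, 2, 4, 0, 1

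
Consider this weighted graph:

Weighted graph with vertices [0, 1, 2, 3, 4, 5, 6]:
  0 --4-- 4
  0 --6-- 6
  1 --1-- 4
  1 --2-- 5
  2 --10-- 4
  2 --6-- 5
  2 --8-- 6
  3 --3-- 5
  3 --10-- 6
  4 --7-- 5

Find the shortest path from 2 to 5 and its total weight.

Using Dijkstra's algorithm from vertex 2:
Shortest path: 2 -> 5
Total weight: 6 = 6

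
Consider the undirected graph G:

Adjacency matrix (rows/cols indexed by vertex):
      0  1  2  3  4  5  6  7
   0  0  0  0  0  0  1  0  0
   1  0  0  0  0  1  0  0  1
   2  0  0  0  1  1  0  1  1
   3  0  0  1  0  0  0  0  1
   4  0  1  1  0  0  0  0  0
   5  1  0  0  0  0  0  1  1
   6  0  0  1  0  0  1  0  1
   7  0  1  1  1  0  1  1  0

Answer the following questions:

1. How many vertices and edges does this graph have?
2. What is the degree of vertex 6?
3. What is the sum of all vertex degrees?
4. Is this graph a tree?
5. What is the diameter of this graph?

Count: 8 vertices, 11 edges.
Vertex 6 has neighbors [2, 5, 7], degree = 3.
Handshaking lemma: 2 * 11 = 22.
A tree on 8 vertices has 7 edges. This graph has 11 edges (4 extra). Not a tree.
Diameter (longest shortest path) = 4.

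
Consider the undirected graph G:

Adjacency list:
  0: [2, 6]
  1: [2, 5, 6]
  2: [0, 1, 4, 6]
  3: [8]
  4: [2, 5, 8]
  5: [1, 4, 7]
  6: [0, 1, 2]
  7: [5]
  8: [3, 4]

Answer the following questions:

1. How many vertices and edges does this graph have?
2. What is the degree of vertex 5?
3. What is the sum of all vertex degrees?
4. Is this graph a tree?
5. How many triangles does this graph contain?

Count: 9 vertices, 11 edges.
Vertex 5 has neighbors [1, 4, 7], degree = 3.
Handshaking lemma: 2 * 11 = 22.
A tree on 9 vertices has 8 edges. This graph has 11 edges (3 extra). Not a tree.
Number of triangles = 2.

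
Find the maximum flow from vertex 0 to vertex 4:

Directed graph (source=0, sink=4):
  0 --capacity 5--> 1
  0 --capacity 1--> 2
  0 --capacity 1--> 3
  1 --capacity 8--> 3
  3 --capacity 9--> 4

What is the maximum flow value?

Computing max flow:
  Flow on (0->1): 5/5
  Flow on (0->3): 1/1
  Flow on (1->3): 5/8
  Flow on (3->4): 6/9
Maximum flow = 6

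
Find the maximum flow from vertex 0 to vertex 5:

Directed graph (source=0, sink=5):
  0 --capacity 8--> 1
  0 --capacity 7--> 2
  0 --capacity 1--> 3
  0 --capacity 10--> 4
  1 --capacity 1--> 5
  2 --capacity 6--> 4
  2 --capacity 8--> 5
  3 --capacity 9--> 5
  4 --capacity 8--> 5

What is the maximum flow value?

Computing max flow:
  Flow on (0->1): 1/8
  Flow on (0->2): 7/7
  Flow on (0->3): 1/1
  Flow on (0->4): 8/10
  Flow on (1->5): 1/1
  Flow on (2->5): 7/8
  Flow on (3->5): 1/9
  Flow on (4->5): 8/8
Maximum flow = 17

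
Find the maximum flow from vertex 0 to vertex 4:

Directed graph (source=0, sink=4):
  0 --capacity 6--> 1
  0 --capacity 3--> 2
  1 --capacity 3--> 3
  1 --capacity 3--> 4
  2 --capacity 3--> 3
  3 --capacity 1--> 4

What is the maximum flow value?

Computing max flow:
  Flow on (0->1): 3/6
  Flow on (0->2): 1/3
  Flow on (1->4): 3/3
  Flow on (2->3): 1/3
  Flow on (3->4): 1/1
Maximum flow = 4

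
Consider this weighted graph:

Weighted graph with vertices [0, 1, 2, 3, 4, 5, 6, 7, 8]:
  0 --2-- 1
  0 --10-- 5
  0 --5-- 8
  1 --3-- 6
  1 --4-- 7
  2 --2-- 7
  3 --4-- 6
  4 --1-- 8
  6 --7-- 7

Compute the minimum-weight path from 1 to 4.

Using Dijkstra's algorithm from vertex 1:
Shortest path: 1 -> 0 -> 8 -> 4
Total weight: 2 + 5 + 1 = 8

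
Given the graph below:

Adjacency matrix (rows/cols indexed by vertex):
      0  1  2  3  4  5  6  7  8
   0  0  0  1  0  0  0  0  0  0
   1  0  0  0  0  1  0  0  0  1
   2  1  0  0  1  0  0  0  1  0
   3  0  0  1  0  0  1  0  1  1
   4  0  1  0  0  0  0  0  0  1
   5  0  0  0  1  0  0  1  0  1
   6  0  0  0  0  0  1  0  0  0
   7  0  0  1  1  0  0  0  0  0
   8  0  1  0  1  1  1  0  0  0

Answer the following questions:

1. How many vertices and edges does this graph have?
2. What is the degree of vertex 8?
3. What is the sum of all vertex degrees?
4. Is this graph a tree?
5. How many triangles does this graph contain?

Count: 9 vertices, 11 edges.
Vertex 8 has neighbors [1, 3, 4, 5], degree = 4.
Handshaking lemma: 2 * 11 = 22.
A tree on 9 vertices has 8 edges. This graph has 11 edges (3 extra). Not a tree.
Number of triangles = 3.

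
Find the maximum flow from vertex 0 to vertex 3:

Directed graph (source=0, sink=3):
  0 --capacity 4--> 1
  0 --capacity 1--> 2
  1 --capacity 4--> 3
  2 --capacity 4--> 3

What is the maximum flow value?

Computing max flow:
  Flow on (0->1): 4/4
  Flow on (0->2): 1/1
  Flow on (1->3): 4/4
  Flow on (2->3): 1/4
Maximum flow = 5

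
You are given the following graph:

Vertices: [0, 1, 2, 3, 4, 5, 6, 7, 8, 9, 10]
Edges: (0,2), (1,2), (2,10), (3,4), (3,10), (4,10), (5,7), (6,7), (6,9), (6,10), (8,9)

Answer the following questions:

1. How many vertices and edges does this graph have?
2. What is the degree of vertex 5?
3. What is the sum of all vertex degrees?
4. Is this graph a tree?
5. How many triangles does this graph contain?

Count: 11 vertices, 11 edges.
Vertex 5 has neighbors [7], degree = 1.
Handshaking lemma: 2 * 11 = 22.
A tree on 11 vertices has 10 edges. This graph has 11 edges (1 extra). Not a tree.
Number of triangles = 1.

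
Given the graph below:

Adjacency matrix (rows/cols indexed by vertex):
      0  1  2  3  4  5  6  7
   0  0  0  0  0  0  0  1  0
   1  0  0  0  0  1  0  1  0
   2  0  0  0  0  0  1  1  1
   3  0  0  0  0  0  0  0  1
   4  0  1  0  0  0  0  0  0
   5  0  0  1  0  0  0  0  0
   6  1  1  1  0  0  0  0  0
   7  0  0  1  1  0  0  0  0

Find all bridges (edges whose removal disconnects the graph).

A bridge is an edge whose removal increases the number of connected components.
Bridges found: (0,6), (1,4), (1,6), (2,5), (2,6), (2,7), (3,7)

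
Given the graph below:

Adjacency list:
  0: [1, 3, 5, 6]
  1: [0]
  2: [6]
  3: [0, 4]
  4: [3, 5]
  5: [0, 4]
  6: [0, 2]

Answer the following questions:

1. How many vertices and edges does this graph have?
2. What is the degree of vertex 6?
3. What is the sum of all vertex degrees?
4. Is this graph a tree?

Count: 7 vertices, 7 edges.
Vertex 6 has neighbors [0, 2], degree = 2.
Handshaking lemma: 2 * 7 = 14.
A tree on 7 vertices has 6 edges. This graph has 7 edges (1 extra). Not a tree.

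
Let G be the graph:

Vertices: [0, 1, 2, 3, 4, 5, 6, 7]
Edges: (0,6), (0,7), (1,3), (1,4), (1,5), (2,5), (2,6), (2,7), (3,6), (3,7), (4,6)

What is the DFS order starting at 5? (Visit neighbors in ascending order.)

DFS from vertex 5 (neighbors processed in ascending order):
Visit order: 5, 1, 3, 6, 0, 7, 2, 4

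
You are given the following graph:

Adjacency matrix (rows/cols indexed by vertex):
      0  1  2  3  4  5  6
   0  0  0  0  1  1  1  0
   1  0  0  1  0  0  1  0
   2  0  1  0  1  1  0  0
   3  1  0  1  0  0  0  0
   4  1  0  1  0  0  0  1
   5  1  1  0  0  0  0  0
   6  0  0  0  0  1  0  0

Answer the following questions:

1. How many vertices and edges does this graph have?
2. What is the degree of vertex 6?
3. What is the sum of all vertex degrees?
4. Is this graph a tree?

Count: 7 vertices, 8 edges.
Vertex 6 has neighbors [4], degree = 1.
Handshaking lemma: 2 * 8 = 16.
A tree on 7 vertices has 6 edges. This graph has 8 edges (2 extra). Not a tree.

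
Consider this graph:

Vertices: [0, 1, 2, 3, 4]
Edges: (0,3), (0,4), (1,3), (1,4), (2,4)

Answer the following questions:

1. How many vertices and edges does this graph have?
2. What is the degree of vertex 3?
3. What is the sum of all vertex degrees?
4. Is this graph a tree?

Count: 5 vertices, 5 edges.
Vertex 3 has neighbors [0, 1], degree = 2.
Handshaking lemma: 2 * 5 = 10.
A tree on 5 vertices has 4 edges. This graph has 5 edges (1 extra). Not a tree.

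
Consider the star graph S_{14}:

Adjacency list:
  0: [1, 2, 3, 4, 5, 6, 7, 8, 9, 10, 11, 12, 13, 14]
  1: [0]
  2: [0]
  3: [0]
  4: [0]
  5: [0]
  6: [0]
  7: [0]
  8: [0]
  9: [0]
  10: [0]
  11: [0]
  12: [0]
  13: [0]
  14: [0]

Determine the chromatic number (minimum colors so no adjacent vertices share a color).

S_{14} has one hub adjacent to 14 leaves; leaves are pairwise non-adjacent.
Color the hub 0 and every leaf 1.
Chromatic number = 2.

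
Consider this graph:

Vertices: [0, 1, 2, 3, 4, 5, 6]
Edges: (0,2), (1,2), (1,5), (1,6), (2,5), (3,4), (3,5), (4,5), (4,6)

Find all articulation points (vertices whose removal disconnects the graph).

An articulation point is a vertex whose removal disconnects the graph.
Articulation points: [2]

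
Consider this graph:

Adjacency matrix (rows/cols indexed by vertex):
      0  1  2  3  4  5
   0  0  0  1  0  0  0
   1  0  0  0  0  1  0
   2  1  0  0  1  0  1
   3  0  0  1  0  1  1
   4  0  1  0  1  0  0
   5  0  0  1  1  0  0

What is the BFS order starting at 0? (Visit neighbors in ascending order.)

BFS from vertex 0 (neighbors processed in ascending order):
Visit order: 0, 2, 3, 5, 4, 1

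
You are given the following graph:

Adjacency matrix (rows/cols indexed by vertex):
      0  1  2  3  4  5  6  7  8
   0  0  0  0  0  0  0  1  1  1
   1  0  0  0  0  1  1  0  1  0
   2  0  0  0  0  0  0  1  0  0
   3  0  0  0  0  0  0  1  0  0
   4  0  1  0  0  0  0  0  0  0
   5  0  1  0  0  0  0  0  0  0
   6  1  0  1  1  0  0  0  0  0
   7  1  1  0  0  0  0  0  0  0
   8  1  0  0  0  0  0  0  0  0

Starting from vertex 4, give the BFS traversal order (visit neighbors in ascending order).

BFS from vertex 4 (neighbors processed in ascending order):
Visit order: 4, 1, 5, 7, 0, 6, 8, 2, 3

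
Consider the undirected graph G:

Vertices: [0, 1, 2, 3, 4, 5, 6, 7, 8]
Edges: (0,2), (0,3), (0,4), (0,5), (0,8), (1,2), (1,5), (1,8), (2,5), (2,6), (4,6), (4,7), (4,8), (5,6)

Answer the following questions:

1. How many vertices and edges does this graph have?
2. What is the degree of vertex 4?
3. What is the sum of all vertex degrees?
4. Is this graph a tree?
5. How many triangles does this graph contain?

Count: 9 vertices, 14 edges.
Vertex 4 has neighbors [0, 6, 7, 8], degree = 4.
Handshaking lemma: 2 * 14 = 28.
A tree on 9 vertices has 8 edges. This graph has 14 edges (6 extra). Not a tree.
Number of triangles = 4.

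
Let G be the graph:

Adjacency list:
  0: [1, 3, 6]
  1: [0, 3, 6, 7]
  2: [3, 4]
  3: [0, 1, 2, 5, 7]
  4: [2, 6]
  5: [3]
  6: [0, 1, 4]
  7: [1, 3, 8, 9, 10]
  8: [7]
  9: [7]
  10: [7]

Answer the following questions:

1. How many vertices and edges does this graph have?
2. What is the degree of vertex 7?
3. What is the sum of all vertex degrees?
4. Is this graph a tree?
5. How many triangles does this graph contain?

Count: 11 vertices, 14 edges.
Vertex 7 has neighbors [1, 3, 8, 9, 10], degree = 5.
Handshaking lemma: 2 * 14 = 28.
A tree on 11 vertices has 10 edges. This graph has 14 edges (4 extra). Not a tree.
Number of triangles = 3.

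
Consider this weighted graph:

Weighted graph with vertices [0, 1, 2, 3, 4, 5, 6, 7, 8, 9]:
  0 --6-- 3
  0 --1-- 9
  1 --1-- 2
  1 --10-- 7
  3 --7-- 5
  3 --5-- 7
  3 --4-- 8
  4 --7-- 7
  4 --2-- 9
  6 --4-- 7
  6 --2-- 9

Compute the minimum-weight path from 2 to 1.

Using Dijkstra's algorithm from vertex 2:
Shortest path: 2 -> 1
Total weight: 1 = 1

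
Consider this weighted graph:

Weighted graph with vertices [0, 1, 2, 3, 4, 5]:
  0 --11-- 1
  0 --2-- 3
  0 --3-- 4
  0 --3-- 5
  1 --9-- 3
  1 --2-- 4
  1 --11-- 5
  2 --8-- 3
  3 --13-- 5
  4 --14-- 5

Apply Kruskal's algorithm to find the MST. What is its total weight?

Applying Kruskal's algorithm (sort edges by weight, add if no cycle):
  Add (0,3) w=2
  Add (1,4) w=2
  Add (0,4) w=3
  Add (0,5) w=3
  Add (2,3) w=8
  Skip (1,3) w=9 (creates cycle)
  Skip (0,1) w=11 (creates cycle)
  Skip (1,5) w=11 (creates cycle)
  Skip (3,5) w=13 (creates cycle)
  Skip (4,5) w=14 (creates cycle)
MST weight = 18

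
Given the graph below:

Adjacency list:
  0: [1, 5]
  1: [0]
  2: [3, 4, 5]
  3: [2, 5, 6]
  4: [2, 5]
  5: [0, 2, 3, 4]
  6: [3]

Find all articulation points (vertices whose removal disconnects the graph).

An articulation point is a vertex whose removal disconnects the graph.
Articulation points: [0, 3, 5]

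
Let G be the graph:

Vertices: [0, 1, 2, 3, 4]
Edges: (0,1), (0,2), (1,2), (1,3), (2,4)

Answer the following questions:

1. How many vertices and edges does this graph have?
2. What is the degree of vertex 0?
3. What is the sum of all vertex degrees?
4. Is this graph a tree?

Count: 5 vertices, 5 edges.
Vertex 0 has neighbors [1, 2], degree = 2.
Handshaking lemma: 2 * 5 = 10.
A tree on 5 vertices has 4 edges. This graph has 5 edges (1 extra). Not a tree.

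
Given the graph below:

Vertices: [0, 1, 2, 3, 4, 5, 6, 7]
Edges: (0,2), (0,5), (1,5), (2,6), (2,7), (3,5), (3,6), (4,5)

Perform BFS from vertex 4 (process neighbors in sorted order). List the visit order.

BFS from vertex 4 (neighbors processed in ascending order):
Visit order: 4, 5, 0, 1, 3, 2, 6, 7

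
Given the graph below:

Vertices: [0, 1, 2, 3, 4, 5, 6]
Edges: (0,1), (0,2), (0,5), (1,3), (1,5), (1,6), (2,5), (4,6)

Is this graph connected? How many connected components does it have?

Checking connectivity: the graph has 1 connected component(s).
All vertices are reachable from each other. The graph IS connected.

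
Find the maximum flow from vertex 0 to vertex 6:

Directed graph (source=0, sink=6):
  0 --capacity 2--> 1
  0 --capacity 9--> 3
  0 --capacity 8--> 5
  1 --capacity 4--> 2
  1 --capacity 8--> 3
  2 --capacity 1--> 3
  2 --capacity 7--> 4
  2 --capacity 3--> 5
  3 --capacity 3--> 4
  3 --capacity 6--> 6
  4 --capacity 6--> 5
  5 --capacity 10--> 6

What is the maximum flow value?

Computing max flow:
  Flow on (0->1): 2/2
  Flow on (0->3): 9/9
  Flow on (0->5): 5/8
  Flow on (1->2): 2/4
  Flow on (2->5): 2/3
  Flow on (3->4): 3/3
  Flow on (3->6): 6/6
  Flow on (4->5): 3/6
  Flow on (5->6): 10/10
Maximum flow = 16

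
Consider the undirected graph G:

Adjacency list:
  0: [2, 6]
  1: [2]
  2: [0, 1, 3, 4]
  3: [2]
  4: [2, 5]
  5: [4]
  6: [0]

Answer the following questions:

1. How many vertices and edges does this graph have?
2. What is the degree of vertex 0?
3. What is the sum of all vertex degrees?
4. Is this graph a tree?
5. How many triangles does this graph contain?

Count: 7 vertices, 6 edges.
Vertex 0 has neighbors [2, 6], degree = 2.
Handshaking lemma: 2 * 6 = 12.
A graph is a tree iff it is connected and has exactly n-1 edges. This graph is connected (all 7 vertices in one component) and has 7-1 = 6 edges. It is a tree.
Number of triangles = 0.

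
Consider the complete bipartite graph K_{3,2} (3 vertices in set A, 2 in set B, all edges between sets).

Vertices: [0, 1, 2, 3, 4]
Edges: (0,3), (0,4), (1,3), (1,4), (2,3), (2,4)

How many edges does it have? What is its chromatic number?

K_{3,2} has 3 * 2 = 6 edges.
Bipartite graphs have chromatic number 2 (color each partition differently).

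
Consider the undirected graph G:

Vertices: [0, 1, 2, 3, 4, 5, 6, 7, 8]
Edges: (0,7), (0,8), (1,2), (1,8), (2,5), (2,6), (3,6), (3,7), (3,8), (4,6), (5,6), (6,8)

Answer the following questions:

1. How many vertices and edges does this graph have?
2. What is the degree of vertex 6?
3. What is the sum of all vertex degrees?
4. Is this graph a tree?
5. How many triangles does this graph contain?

Count: 9 vertices, 12 edges.
Vertex 6 has neighbors [2, 3, 4, 5, 8], degree = 5.
Handshaking lemma: 2 * 12 = 24.
A tree on 9 vertices has 8 edges. This graph has 12 edges (4 extra). Not a tree.
Number of triangles = 2.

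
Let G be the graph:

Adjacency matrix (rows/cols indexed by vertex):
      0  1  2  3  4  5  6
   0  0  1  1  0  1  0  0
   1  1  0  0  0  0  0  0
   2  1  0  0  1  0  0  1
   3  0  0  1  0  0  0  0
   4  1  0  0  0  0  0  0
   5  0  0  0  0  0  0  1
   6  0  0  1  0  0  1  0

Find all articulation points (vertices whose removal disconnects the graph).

An articulation point is a vertex whose removal disconnects the graph.
Articulation points: [0, 2, 6]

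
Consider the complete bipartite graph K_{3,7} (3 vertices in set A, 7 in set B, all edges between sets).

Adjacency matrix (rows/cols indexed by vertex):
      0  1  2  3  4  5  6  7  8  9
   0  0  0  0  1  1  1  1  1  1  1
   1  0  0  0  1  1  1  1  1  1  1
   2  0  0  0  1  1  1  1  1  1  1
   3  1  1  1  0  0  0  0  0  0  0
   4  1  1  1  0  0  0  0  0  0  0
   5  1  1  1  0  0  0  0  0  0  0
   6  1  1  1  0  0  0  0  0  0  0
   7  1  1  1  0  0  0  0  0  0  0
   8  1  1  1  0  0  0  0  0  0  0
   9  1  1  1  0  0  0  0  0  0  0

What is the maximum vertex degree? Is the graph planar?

Set-A vertices have degree 7; set-B vertices have degree 3. Maximum degree = max(3,7) = 7.
K_{3,7} contains K_{3,3} as a subgraph (since both sides have >= 3 vertices); by Kuratowski's theorem it is not planar.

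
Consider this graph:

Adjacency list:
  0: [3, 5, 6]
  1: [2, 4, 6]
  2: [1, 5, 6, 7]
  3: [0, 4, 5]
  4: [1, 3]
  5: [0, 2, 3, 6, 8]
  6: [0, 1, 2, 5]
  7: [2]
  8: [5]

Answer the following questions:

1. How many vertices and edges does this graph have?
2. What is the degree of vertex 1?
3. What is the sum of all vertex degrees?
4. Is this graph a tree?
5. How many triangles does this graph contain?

Count: 9 vertices, 13 edges.
Vertex 1 has neighbors [2, 4, 6], degree = 3.
Handshaking lemma: 2 * 13 = 26.
A tree on 9 vertices has 8 edges. This graph has 13 edges (5 extra). Not a tree.
Number of triangles = 4.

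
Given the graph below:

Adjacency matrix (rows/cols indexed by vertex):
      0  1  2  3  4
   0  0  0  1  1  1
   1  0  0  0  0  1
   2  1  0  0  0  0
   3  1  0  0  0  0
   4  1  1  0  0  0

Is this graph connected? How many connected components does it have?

Checking connectivity: the graph has 1 connected component(s).
All vertices are reachable from each other. The graph IS connected.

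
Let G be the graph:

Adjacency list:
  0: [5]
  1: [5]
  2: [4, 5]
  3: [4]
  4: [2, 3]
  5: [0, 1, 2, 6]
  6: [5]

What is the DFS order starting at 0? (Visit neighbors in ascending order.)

DFS from vertex 0 (neighbors processed in ascending order):
Visit order: 0, 5, 1, 2, 4, 3, 6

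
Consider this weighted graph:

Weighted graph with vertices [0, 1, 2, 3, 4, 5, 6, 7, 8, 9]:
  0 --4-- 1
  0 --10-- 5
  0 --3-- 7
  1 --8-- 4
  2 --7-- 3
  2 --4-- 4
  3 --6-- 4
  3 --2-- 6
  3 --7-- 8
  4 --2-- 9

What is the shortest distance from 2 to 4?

Using Dijkstra's algorithm from vertex 2:
Shortest path: 2 -> 4
Total weight: 4 = 4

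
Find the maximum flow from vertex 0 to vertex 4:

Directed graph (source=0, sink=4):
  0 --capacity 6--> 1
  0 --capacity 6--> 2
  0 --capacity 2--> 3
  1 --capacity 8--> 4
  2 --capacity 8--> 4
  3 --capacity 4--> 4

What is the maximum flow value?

Computing max flow:
  Flow on (0->1): 6/6
  Flow on (0->2): 6/6
  Flow on (0->3): 2/2
  Flow on (1->4): 6/8
  Flow on (2->4): 6/8
  Flow on (3->4): 2/4
Maximum flow = 14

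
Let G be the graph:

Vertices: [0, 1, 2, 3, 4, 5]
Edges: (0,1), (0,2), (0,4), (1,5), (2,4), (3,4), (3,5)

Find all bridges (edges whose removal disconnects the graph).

No bridges found. The graph is 2-edge-connected (no single edge removal disconnects it).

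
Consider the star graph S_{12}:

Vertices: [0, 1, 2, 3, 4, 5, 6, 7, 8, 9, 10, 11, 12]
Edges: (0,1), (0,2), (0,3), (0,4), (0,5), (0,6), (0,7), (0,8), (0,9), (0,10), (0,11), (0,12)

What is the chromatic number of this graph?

S_{12} has one hub adjacent to 12 leaves; leaves are pairwise non-adjacent.
Color the hub 0 and every leaf 1.
Chromatic number = 2.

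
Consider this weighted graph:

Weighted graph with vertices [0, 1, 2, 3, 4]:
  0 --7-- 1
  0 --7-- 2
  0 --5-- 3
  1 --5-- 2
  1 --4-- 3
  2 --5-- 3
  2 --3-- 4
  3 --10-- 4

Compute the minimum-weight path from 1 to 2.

Using Dijkstra's algorithm from vertex 1:
Shortest path: 1 -> 2
Total weight: 5 = 5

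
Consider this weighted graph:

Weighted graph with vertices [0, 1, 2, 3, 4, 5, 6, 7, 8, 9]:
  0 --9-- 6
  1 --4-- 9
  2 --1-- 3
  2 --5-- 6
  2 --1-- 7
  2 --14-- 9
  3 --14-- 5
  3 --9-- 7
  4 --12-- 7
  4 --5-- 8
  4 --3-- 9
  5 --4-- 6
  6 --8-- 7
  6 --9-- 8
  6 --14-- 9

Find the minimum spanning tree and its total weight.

Applying Kruskal's algorithm (sort edges by weight, add if no cycle):
  Add (2,3) w=1
  Add (2,7) w=1
  Add (4,9) w=3
  Add (1,9) w=4
  Add (5,6) w=4
  Add (2,6) w=5
  Add (4,8) w=5
  Skip (6,7) w=8 (creates cycle)
  Add (0,6) w=9
  Skip (3,7) w=9 (creates cycle)
  Add (6,8) w=9
  Skip (4,7) w=12 (creates cycle)
  Skip (2,9) w=14 (creates cycle)
  Skip (3,5) w=14 (creates cycle)
  Skip (6,9) w=14 (creates cycle)
MST weight = 41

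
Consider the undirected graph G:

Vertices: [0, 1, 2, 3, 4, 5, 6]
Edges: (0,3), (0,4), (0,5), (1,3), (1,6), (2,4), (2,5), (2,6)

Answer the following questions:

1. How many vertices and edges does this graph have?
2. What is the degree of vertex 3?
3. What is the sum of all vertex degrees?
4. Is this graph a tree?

Count: 7 vertices, 8 edges.
Vertex 3 has neighbors [0, 1], degree = 2.
Handshaking lemma: 2 * 8 = 16.
A tree on 7 vertices has 6 edges. This graph has 8 edges (2 extra). Not a tree.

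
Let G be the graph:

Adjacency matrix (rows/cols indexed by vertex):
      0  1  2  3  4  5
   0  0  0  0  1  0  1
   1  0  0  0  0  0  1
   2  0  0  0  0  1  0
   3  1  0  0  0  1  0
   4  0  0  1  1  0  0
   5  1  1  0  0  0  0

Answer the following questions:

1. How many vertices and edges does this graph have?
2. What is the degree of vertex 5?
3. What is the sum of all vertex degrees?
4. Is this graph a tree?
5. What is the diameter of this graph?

Count: 6 vertices, 5 edges.
Vertex 5 has neighbors [0, 1], degree = 2.
Handshaking lemma: 2 * 5 = 10.
A graph is a tree iff it is connected and has exactly n-1 edges. This graph is connected (all 6 vertices in one component) and has 6-1 = 5 edges. It is a tree.
Diameter (longest shortest path) = 5.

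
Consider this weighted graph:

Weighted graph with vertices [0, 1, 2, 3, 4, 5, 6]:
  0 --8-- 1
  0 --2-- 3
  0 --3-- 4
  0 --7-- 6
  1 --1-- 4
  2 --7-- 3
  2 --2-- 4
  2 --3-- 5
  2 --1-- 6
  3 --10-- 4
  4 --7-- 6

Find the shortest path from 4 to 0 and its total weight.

Using Dijkstra's algorithm from vertex 4:
Shortest path: 4 -> 0
Total weight: 3 = 3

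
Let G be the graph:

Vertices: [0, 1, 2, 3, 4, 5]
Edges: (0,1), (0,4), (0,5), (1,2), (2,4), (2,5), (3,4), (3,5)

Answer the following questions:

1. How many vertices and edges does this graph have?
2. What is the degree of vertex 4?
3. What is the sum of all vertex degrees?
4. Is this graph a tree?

Count: 6 vertices, 8 edges.
Vertex 4 has neighbors [0, 2, 3], degree = 3.
Handshaking lemma: 2 * 8 = 16.
A tree on 6 vertices has 5 edges. This graph has 8 edges (3 extra). Not a tree.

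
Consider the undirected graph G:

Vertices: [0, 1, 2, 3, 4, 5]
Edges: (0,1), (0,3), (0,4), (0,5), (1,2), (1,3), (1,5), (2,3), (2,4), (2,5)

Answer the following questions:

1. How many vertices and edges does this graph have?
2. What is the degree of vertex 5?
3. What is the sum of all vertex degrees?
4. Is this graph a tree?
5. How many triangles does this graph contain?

Count: 6 vertices, 10 edges.
Vertex 5 has neighbors [0, 1, 2], degree = 3.
Handshaking lemma: 2 * 10 = 20.
A tree on 6 vertices has 5 edges. This graph has 10 edges (5 extra). Not a tree.
Number of triangles = 4.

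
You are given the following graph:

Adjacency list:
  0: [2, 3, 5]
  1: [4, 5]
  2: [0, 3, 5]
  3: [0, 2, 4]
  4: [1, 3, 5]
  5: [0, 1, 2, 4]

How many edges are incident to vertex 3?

Vertex 3 has neighbors [0, 2, 4], so deg(3) = 3.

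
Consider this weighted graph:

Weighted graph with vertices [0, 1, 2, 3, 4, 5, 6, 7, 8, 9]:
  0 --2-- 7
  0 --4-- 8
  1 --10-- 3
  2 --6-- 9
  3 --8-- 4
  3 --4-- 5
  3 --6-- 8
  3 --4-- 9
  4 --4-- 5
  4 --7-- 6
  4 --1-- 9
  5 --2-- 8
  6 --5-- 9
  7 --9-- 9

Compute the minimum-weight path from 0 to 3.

Using Dijkstra's algorithm from vertex 0:
Shortest path: 0 -> 8 -> 3
Total weight: 4 + 6 = 10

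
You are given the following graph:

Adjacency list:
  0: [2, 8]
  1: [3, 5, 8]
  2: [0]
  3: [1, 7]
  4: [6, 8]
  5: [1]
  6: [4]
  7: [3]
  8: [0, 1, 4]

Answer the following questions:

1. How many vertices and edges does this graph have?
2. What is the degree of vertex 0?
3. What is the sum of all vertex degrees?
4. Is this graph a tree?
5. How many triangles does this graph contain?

Count: 9 vertices, 8 edges.
Vertex 0 has neighbors [2, 8], degree = 2.
Handshaking lemma: 2 * 8 = 16.
A graph is a tree iff it is connected and has exactly n-1 edges. This graph is connected (all 9 vertices in one component) and has 9-1 = 8 edges. It is a tree.
Number of triangles = 0.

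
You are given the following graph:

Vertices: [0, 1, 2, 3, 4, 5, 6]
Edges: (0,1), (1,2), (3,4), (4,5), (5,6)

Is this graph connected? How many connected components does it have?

Checking connectivity: the graph has 2 connected component(s).
Components: [[0, 1, 2], [3, 4, 5, 6]]. The graph is NOT connected.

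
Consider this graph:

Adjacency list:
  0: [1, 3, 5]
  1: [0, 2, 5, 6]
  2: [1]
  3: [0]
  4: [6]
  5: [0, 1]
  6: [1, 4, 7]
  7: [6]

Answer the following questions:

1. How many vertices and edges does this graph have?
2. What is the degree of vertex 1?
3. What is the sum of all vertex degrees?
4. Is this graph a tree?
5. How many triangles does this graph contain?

Count: 8 vertices, 8 edges.
Vertex 1 has neighbors [0, 2, 5, 6], degree = 4.
Handshaking lemma: 2 * 8 = 16.
A tree on 8 vertices has 7 edges. This graph has 8 edges (1 extra). Not a tree.
Number of triangles = 1.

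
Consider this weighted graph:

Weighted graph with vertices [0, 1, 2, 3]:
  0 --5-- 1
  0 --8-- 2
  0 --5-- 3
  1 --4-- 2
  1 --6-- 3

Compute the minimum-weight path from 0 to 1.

Using Dijkstra's algorithm from vertex 0:
Shortest path: 0 -> 1
Total weight: 5 = 5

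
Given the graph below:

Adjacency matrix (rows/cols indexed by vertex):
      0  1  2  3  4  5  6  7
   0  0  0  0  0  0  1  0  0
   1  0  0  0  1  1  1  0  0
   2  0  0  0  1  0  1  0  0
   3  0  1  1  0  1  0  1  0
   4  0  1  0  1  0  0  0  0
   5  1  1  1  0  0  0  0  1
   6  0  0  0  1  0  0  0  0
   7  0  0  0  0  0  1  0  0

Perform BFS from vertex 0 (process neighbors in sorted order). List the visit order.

BFS from vertex 0 (neighbors processed in ascending order):
Visit order: 0, 5, 1, 2, 7, 3, 4, 6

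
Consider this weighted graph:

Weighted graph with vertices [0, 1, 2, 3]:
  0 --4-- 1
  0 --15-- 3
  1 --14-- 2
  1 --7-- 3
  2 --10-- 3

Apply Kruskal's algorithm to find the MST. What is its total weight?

Applying Kruskal's algorithm (sort edges by weight, add if no cycle):
  Add (0,1) w=4
  Add (1,3) w=7
  Add (2,3) w=10
  Skip (1,2) w=14 (creates cycle)
  Skip (0,3) w=15 (creates cycle)
MST weight = 21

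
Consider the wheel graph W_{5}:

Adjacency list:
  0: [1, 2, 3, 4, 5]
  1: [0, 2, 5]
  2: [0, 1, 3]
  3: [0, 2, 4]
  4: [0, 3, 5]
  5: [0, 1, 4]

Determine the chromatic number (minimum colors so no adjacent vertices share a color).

W_{5} = C_{5} plus a hub adjacent to every cycle vertex.
The outer cycle needs 3 colors (odd cycle); the hub is adjacent to all of them so needs a fresh color.
Chromatic number = 3 + 1 = 4.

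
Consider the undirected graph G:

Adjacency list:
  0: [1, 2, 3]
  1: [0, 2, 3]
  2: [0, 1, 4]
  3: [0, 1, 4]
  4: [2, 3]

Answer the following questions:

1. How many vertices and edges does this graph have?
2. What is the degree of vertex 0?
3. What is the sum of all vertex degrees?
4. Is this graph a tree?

Count: 5 vertices, 7 edges.
Vertex 0 has neighbors [1, 2, 3], degree = 3.
Handshaking lemma: 2 * 7 = 14.
A tree on 5 vertices has 4 edges. This graph has 7 edges (3 extra). Not a tree.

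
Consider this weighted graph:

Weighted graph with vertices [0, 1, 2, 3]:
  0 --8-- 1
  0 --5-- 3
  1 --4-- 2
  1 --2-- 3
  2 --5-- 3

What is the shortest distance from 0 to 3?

Using Dijkstra's algorithm from vertex 0:
Shortest path: 0 -> 3
Total weight: 5 = 5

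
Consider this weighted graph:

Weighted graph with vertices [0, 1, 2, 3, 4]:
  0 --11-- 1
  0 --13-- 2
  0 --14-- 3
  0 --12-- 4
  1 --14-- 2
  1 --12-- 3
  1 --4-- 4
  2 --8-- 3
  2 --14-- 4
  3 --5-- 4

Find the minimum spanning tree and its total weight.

Applying Kruskal's algorithm (sort edges by weight, add if no cycle):
  Add (1,4) w=4
  Add (3,4) w=5
  Add (2,3) w=8
  Add (0,1) w=11
  Skip (0,4) w=12 (creates cycle)
  Skip (1,3) w=12 (creates cycle)
  Skip (0,2) w=13 (creates cycle)
  Skip (0,3) w=14 (creates cycle)
  Skip (1,2) w=14 (creates cycle)
  Skip (2,4) w=14 (creates cycle)
MST weight = 28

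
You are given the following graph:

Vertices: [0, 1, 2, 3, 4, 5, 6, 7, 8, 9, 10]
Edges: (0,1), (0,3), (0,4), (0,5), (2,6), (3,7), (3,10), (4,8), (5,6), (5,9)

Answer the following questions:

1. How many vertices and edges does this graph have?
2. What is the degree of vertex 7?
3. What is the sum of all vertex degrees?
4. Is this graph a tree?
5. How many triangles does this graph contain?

Count: 11 vertices, 10 edges.
Vertex 7 has neighbors [3], degree = 1.
Handshaking lemma: 2 * 10 = 20.
A graph is a tree iff it is connected and has exactly n-1 edges. This graph is connected (all 11 vertices in one component) and has 11-1 = 10 edges. It is a tree.
Number of triangles = 0.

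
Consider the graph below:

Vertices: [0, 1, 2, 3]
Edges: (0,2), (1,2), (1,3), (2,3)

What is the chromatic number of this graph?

The graph has a maximum clique of size 3 (lower bound on chromatic number).
A valid 3-coloring: {0: 1, 1: 1, 2: 0, 3: 2}.
Chromatic number = 3.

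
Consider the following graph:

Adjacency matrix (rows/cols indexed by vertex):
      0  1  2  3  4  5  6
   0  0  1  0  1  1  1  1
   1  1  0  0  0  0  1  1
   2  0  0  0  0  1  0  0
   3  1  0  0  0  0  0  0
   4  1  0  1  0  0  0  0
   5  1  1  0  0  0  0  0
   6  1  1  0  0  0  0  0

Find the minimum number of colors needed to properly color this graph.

The graph has a maximum clique of size 3 (lower bound on chromatic number).
A valid 3-coloring: {0: 0, 1: 1, 2: 0, 3: 1, 4: 1, 5: 2, 6: 2}.
Chromatic number = 3.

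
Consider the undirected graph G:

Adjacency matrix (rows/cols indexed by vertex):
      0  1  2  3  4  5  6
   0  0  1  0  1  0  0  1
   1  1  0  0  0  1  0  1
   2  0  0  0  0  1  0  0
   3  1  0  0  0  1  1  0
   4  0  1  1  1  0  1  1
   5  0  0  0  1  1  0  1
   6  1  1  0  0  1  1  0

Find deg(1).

Vertex 1 has neighbors [0, 4, 6], so deg(1) = 3.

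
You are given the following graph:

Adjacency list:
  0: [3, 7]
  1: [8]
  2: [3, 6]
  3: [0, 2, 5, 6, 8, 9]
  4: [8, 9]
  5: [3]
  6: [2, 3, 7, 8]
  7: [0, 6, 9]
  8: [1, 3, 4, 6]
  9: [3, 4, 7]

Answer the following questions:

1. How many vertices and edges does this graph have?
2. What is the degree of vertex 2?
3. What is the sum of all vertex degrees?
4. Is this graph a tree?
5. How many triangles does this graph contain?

Count: 10 vertices, 14 edges.
Vertex 2 has neighbors [3, 6], degree = 2.
Handshaking lemma: 2 * 14 = 28.
A tree on 10 vertices has 9 edges. This graph has 14 edges (5 extra). Not a tree.
Number of triangles = 2.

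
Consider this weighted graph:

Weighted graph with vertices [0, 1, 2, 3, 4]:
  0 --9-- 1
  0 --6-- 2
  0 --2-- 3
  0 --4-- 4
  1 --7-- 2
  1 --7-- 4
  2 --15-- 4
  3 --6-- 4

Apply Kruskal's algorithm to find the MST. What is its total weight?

Applying Kruskal's algorithm (sort edges by weight, add if no cycle):
  Add (0,3) w=2
  Add (0,4) w=4
  Add (0,2) w=6
  Skip (3,4) w=6 (creates cycle)
  Add (1,4) w=7
  Skip (1,2) w=7 (creates cycle)
  Skip (0,1) w=9 (creates cycle)
  Skip (2,4) w=15 (creates cycle)
MST weight = 19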